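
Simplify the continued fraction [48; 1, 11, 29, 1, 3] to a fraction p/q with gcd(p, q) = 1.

70049/1432

a_0 = 48: 48/1
a_1 = 1: 49/1
a_2 = 11: 587/12
a_3 = 29: 17072/349
a_4 = 1: 17659/361
a_5 = 3: 70049/1432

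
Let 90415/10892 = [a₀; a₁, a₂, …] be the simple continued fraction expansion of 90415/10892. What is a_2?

3

90415 ÷ 10892 → quotient 8, remainder 3279
10892 ÷ 3279 → quotient 3, remainder 1055
3279 ÷ 1055 → quotient 3, remainder 114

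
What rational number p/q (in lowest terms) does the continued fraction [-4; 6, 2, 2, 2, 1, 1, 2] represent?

-1849/481

a_0 = -4: -4/1
a_1 = 6: -23/6
a_2 = 2: -50/13
a_3 = 2: -123/32
a_4 = 2: -296/77
a_5 = 1: -419/109
a_6 = 1: -715/186
a_7 = 2: -1849/481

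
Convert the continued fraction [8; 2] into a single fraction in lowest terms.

17/2

Use the convergent recurrence hₖ = aₖ·hₖ₋₁ + hₖ₋₂ (and likewise for the denominators kₖ):
a_0 = 8: 8/1
a_1 = 2: 17/2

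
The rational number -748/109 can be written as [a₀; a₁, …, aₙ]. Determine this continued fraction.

⌊-748/109⌋ = -7, remainder 15
⌊109/15⌋ = 7, remainder 4
⌊15/4⌋ = 3, remainder 3
⌊4/3⌋ = 1, remainder 1
⌊3/1⌋ = 3, remainder 0

[-7; 7, 3, 1, 3]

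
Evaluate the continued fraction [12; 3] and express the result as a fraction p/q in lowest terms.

37/3

Start with 3.
12 + 1/(3/1) = 12 + 1/3 = 37/3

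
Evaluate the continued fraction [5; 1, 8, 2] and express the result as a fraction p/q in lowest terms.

a_0 = 5: 5/1
a_1 = 1: 6/1
a_2 = 8: 53/9
a_3 = 2: 112/19

112/19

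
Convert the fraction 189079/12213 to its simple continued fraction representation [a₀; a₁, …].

Apply division with remainder until the remainder is 0:
⌊189079/12213⌋ = 15, remainder 5884
⌊12213/5884⌋ = 2, remainder 445
⌊5884/445⌋ = 13, remainder 99
⌊445/99⌋ = 4, remainder 49
⌊99/49⌋ = 2, remainder 1
⌊49/1⌋ = 49, remainder 0

[15; 2, 13, 4, 2, 49]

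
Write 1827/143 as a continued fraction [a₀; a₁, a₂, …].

[12; 1, 3, 2, 7, 2]

1827 ÷ 143 → quotient 12, remainder 111
143 ÷ 111 → quotient 1, remainder 32
111 ÷ 32 → quotient 3, remainder 15
32 ÷ 15 → quotient 2, remainder 2
15 ÷ 2 → quotient 7, remainder 1
2 ÷ 1 → quotient 2, remainder 0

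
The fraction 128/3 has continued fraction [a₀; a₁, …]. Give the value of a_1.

⌊128/3⌋ = 42, remainder 2
⌊3/2⌋ = 1, remainder 1

1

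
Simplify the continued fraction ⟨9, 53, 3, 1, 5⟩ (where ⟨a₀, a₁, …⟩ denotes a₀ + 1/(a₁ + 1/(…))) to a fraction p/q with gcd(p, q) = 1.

Start with 5.
1 + 1/(5/1) = 1 + 1/5 = 6/5
3 + 1/(6/5) = 3 + 5/6 = 23/6
53 + 1/(23/6) = 53 + 6/23 = 1225/23
9 + 1/(1225/23) = 9 + 23/1225 = 11048/1225

11048/1225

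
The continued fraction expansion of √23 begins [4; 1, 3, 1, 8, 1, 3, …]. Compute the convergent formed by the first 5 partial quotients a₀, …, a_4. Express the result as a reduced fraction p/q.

211/44

a_0 = 4: 4/1
a_1 = 1: 5/1
a_2 = 3: 19/4
a_3 = 1: 24/5
a_4 = 8: 211/44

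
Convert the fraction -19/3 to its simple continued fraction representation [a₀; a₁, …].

[-7; 1, 2]

⌊-19/3⌋ = -7, remainder 2
⌊3/2⌋ = 1, remainder 1
⌊2/1⌋ = 2, remainder 0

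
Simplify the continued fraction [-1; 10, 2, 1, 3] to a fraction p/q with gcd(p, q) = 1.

Start with 3.
1 + 1/(3/1) = 1 + 1/3 = 4/3
2 + 1/(4/3) = 2 + 3/4 = 11/4
10 + 1/(11/4) = 10 + 4/11 = 114/11
-1 + 1/(114/11) = -1 + 11/114 = -103/114

-103/114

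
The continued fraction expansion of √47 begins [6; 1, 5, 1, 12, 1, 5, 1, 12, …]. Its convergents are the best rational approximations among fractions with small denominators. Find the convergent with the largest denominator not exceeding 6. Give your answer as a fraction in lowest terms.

a_0 = 6: 6/1  (≤ bound)
a_1 = 1: 7/1  (≤ bound)
a_2 = 5: 41/6  (≤ bound)
a_3 = 1: 48/7  (> 6, stop)

41/6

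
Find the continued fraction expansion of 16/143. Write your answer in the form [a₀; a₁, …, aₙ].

16 ÷ 143 → quotient 0, remainder 16
143 ÷ 16 → quotient 8, remainder 15
16 ÷ 15 → quotient 1, remainder 1
15 ÷ 1 → quotient 15, remainder 0

[0; 8, 1, 15]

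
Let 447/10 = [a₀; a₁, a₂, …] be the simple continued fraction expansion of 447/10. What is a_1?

447 = 44·10 + 7, so a_0 = 44
10 = 1·7 + 3, so a_1 = 1

1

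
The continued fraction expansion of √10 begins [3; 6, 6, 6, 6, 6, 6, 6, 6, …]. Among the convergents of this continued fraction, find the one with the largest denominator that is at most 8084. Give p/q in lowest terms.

4443/1405

a_0 = 3: 3/1  (≤ bound)
a_1 = 6: 19/6  (≤ bound)
a_2 = 6: 117/37  (≤ bound)
a_3 = 6: 721/228  (≤ bound)
a_4 = 6: 4443/1405  (≤ bound)
a_5 = 6: 27379/8658  (> 8084, stop)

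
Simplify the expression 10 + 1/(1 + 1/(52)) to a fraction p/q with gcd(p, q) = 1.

582/53

Start with 52.
1 + 1/(52/1) = 1 + 1/52 = 53/52
10 + 1/(53/52) = 10 + 52/53 = 582/53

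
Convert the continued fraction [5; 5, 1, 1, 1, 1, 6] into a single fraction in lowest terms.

a_0 = 5: 5/1
a_1 = 5: 26/5
a_2 = 1: 31/6
a_3 = 1: 57/11
a_4 = 1: 88/17
a_5 = 1: 145/28
a_6 = 6: 958/185

958/185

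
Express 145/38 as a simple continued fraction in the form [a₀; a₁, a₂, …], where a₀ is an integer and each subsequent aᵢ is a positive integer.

[3; 1, 4, 2, 3]

Apply division with remainder until the remainder is 0:
⌊145/38⌋ = 3, remainder 31
⌊38/31⌋ = 1, remainder 7
⌊31/7⌋ = 4, remainder 3
⌊7/3⌋ = 2, remainder 1
⌊3/1⌋ = 3, remainder 0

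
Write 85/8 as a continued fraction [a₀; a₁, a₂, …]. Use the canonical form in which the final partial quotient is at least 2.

85 ÷ 8 → quotient 10, remainder 5
8 ÷ 5 → quotient 1, remainder 3
5 ÷ 3 → quotient 1, remainder 2
3 ÷ 2 → quotient 1, remainder 1
2 ÷ 1 → quotient 2, remainder 0

[10; 1, 1, 1, 2]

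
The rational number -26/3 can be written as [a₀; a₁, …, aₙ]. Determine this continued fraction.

[-9; 3]

Apply division with remainder until the remainder is 0:
-26 = -9·3 + 1, so a_0 = -9
3 = 3·1 + 0, so a_1 = 3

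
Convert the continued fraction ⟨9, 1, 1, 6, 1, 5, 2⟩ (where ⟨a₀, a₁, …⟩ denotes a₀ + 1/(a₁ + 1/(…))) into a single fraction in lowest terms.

Work from the innermost term outward:
Start with 2.
5 + 1/(2/1) = 5 + 1/2 = 11/2
1 + 1/(11/2) = 1 + 2/11 = 13/11
6 + 1/(13/11) = 6 + 11/13 = 89/13
1 + 1/(89/13) = 1 + 13/89 = 102/89
1 + 1/(102/89) = 1 + 89/102 = 191/102
9 + 1/(191/102) = 9 + 102/191 = 1821/191

1821/191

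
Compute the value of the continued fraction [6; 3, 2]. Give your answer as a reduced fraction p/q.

44/7

Start with 2.
3 + 1/(2/1) = 3 + 1/2 = 7/2
6 + 1/(7/2) = 6 + 2/7 = 44/7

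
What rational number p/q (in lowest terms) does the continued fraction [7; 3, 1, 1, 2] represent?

Compute successive convergents:
a_0 = 7: 7/1
a_1 = 3: 22/3
a_2 = 1: 29/4
a_3 = 1: 51/7
a_4 = 2: 131/18

131/18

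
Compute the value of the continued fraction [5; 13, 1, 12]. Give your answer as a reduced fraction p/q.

918/181

Start with 12.
1 + 1/(12/1) = 1 + 1/12 = 13/12
13 + 1/(13/12) = 13 + 12/13 = 181/13
5 + 1/(181/13) = 5 + 13/181 = 918/181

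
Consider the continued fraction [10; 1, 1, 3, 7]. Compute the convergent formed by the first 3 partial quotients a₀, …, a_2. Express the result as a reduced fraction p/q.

a_0 = 10: 10/1
a_1 = 1: 11/1
a_2 = 1: 21/2

21/2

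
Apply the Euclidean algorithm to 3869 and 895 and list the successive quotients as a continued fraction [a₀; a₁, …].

[4; 3, 10, 3, 9]

3869 ÷ 895 → quotient 4, remainder 289
895 ÷ 289 → quotient 3, remainder 28
289 ÷ 28 → quotient 10, remainder 9
28 ÷ 9 → quotient 3, remainder 1
9 ÷ 1 → quotient 9, remainder 0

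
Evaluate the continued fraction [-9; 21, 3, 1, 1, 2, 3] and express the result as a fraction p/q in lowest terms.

a_0 = -9: -9/1
a_1 = 21: -188/21
a_2 = 3: -573/64
a_3 = 1: -761/85
a_4 = 1: -1334/149
a_5 = 2: -3429/383
a_6 = 3: -11621/1298

-11621/1298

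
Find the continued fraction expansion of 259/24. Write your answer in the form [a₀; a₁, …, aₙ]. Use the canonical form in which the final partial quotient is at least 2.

⌊259/24⌋ = 10, remainder 19
⌊24/19⌋ = 1, remainder 5
⌊19/5⌋ = 3, remainder 4
⌊5/4⌋ = 1, remainder 1
⌊4/1⌋ = 4, remainder 0

[10; 1, 3, 1, 4]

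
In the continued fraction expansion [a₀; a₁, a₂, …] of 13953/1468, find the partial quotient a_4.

⌊13953/1468⌋ = 9, remainder 741
⌊1468/741⌋ = 1, remainder 727
⌊741/727⌋ = 1, remainder 14
⌊727/14⌋ = 51, remainder 13
⌊14/13⌋ = 1, remainder 1

1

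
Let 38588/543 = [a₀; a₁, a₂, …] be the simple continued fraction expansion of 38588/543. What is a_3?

1

⌊38588/543⌋ = 71, remainder 35
⌊543/35⌋ = 15, remainder 18
⌊35/18⌋ = 1, remainder 17
⌊18/17⌋ = 1, remainder 1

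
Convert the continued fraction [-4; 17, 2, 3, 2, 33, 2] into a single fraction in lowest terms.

Collapse the nested fraction from the inside out:
Start with 2.
33 + 1/(2/1) = 33 + 1/2 = 67/2
2 + 1/(67/2) = 2 + 2/67 = 136/67
3 + 1/(136/67) = 3 + 67/136 = 475/136
2 + 1/(475/136) = 2 + 136/475 = 1086/475
17 + 1/(1086/475) = 17 + 475/1086 = 18937/1086
-4 + 1/(18937/1086) = -4 + 1086/18937 = -74662/18937

-74662/18937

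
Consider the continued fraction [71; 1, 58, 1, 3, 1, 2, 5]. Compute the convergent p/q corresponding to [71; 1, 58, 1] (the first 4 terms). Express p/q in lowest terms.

4319/60

Start with 1.
58 + 1/(1/1) = 58 + 1/1 = 59/1
1 + 1/(59/1) = 1 + 1/59 = 60/59
71 + 1/(60/59) = 71 + 59/60 = 4319/60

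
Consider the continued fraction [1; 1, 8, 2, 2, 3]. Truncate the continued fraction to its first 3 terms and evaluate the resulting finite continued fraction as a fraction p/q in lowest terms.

17/9

a_0 = 1: 1/1
a_1 = 1: 2/1
a_2 = 8: 17/9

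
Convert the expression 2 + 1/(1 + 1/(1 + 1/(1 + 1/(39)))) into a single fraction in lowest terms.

317/119

Start with 39.
1 + 1/(39/1) = 1 + 1/39 = 40/39
1 + 1/(40/39) = 1 + 39/40 = 79/40
1 + 1/(79/40) = 1 + 40/79 = 119/79
2 + 1/(119/79) = 2 + 79/119 = 317/119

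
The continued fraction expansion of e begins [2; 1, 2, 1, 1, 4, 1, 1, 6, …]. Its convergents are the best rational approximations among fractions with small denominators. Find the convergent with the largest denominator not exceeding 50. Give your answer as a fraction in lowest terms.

106/39

a_0 = 2: 2/1  (≤ bound)
a_1 = 1: 3/1  (≤ bound)
a_2 = 2: 8/3  (≤ bound)
a_3 = 1: 11/4  (≤ bound)
a_4 = 1: 19/7  (≤ bound)
a_5 = 4: 87/32  (≤ bound)
a_6 = 1: 106/39  (≤ bound)
a_7 = 1: 193/71  (> 50, stop)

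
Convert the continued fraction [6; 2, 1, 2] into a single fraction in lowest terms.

Collapse the nested fraction from the inside out:
Start with 2.
1 + 1/(2/1) = 1 + 1/2 = 3/2
2 + 1/(3/2) = 2 + 2/3 = 8/3
6 + 1/(8/3) = 6 + 3/8 = 51/8

51/8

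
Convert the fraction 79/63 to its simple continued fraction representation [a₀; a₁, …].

Apply division with remainder until the remainder is 0:
79 = 1·63 + 16, so a_0 = 1
63 = 3·16 + 15, so a_1 = 3
16 = 1·15 + 1, so a_2 = 1
15 = 15·1 + 0, so a_3 = 15

[1; 3, 1, 15]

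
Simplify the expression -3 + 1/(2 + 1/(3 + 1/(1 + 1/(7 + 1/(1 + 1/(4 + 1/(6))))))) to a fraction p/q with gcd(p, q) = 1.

Collapse the nested fraction from the inside out:
Start with 6.
4 + 1/(6/1) = 4 + 1/6 = 25/6
1 + 1/(25/6) = 1 + 6/25 = 31/25
7 + 1/(31/25) = 7 + 25/31 = 242/31
1 + 1/(242/31) = 1 + 31/242 = 273/242
3 + 1/(273/242) = 3 + 242/273 = 1061/273
2 + 1/(1061/273) = 2 + 273/1061 = 2395/1061
-3 + 1/(2395/1061) = -3 + 1061/2395 = -6124/2395

-6124/2395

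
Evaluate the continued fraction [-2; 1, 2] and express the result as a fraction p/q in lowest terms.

Start with 2.
1 + 1/(2/1) = 1 + 1/2 = 3/2
-2 + 1/(3/2) = -2 + 2/3 = -4/3

-4/3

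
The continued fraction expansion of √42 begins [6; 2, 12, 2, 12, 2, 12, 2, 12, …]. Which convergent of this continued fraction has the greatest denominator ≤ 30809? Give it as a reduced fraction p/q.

109194/16849

List convergents until the denominator exceeds the bound:
a_0 = 6: 6/1  (≤ bound)
a_1 = 2: 13/2  (≤ bound)
a_2 = 12: 162/25  (≤ bound)
a_3 = 2: 337/52  (≤ bound)
a_4 = 12: 4206/649  (≤ bound)
a_5 = 2: 8749/1350  (≤ bound)
a_6 = 12: 109194/16849  (≤ bound)
a_7 = 2: 227137/35048  (> 30809, stop)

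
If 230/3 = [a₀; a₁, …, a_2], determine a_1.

1

230 = 76·3 + 2, so a_0 = 76
3 = 1·2 + 1, so a_1 = 1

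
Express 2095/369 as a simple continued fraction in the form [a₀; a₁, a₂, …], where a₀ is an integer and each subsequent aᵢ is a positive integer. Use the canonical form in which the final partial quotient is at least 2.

[5; 1, 2, 9, 1, 11]

Apply division with remainder until the remainder is 0:
⌊2095/369⌋ = 5, remainder 250
⌊369/250⌋ = 1, remainder 119
⌊250/119⌋ = 2, remainder 12
⌊119/12⌋ = 9, remainder 11
⌊12/11⌋ = 1, remainder 1
⌊11/1⌋ = 11, remainder 0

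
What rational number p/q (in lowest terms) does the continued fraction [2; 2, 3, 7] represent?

124/51

Start with 7.
3 + 1/(7/1) = 3 + 1/7 = 22/7
2 + 1/(22/7) = 2 + 7/22 = 51/22
2 + 1/(51/22) = 2 + 22/51 = 124/51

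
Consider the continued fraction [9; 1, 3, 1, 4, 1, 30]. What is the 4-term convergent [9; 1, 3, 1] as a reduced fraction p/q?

Work from the innermost term outward:
Start with 1.
3 + 1/(1/1) = 3 + 1/1 = 4/1
1 + 1/(4/1) = 1 + 1/4 = 5/4
9 + 1/(5/4) = 9 + 4/5 = 49/5

49/5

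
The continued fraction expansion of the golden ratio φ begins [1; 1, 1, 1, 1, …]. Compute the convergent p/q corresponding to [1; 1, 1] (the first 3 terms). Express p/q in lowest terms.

3/2

Starting at the tail and folding back:
Start with 1.
1 + 1/(1/1) = 1 + 1/1 = 2/1
1 + 1/(2/1) = 1 + 1/2 = 3/2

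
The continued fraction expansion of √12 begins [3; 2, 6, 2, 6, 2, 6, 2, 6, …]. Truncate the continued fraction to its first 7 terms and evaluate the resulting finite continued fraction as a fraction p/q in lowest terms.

8733/2521

Collapse the nested fraction from the inside out:
Start with 6.
2 + 1/(6/1) = 2 + 1/6 = 13/6
6 + 1/(13/6) = 6 + 6/13 = 84/13
2 + 1/(84/13) = 2 + 13/84 = 181/84
6 + 1/(181/84) = 6 + 84/181 = 1170/181
2 + 1/(1170/181) = 2 + 181/1170 = 2521/1170
3 + 1/(2521/1170) = 3 + 1170/2521 = 8733/2521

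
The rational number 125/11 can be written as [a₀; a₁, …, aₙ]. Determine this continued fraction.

[11; 2, 1, 3]

Run the Euclidean algorithm, recording each quotient:
125 = 11·11 + 4, so a_0 = 11
11 = 2·4 + 3, so a_1 = 2
4 = 1·3 + 1, so a_2 = 1
3 = 3·1 + 0, so a_3 = 3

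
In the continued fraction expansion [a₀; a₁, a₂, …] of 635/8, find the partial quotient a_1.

2

635 = 79·8 + 3, so a_0 = 79
8 = 2·3 + 2, so a_1 = 2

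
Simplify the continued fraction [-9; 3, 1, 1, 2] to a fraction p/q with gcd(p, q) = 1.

-157/18

Start with 2.
1 + 1/(2/1) = 1 + 1/2 = 3/2
1 + 1/(3/2) = 1 + 2/3 = 5/3
3 + 1/(5/3) = 3 + 3/5 = 18/5
-9 + 1/(18/5) = -9 + 5/18 = -157/18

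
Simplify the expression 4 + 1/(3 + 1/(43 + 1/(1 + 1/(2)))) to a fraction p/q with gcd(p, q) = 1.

1715/396

Collapse the nested fraction from the inside out:
Start with 2.
1 + 1/(2/1) = 1 + 1/2 = 3/2
43 + 1/(3/2) = 43 + 2/3 = 131/3
3 + 1/(131/3) = 3 + 3/131 = 396/131
4 + 1/(396/131) = 4 + 131/396 = 1715/396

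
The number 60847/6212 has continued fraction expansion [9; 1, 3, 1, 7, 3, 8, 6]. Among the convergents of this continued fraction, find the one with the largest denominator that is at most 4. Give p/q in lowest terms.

39/4

List convergents until the denominator exceeds the bound:
a_0 = 9: 9/1  (≤ bound)
a_1 = 1: 10/1  (≤ bound)
a_2 = 3: 39/4  (≤ bound)
a_3 = 1: 49/5  (> 4, stop)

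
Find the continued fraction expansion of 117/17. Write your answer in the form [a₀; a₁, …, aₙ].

⌊117/17⌋ = 6, remainder 15
⌊17/15⌋ = 1, remainder 2
⌊15/2⌋ = 7, remainder 1
⌊2/1⌋ = 2, remainder 0

[6; 1, 7, 2]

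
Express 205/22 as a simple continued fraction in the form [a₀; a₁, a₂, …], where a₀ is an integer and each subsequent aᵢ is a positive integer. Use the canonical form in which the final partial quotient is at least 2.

⌊205/22⌋ = 9, remainder 7
⌊22/7⌋ = 3, remainder 1
⌊7/1⌋ = 7, remainder 0

[9; 3, 7]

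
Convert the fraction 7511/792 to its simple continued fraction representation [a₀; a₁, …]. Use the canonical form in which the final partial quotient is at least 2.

Run the Euclidean algorithm, recording each quotient:
7511 = 9·792 + 383, so a_0 = 9
792 = 2·383 + 26, so a_1 = 2
383 = 14·26 + 19, so a_2 = 14
26 = 1·19 + 7, so a_3 = 1
19 = 2·7 + 5, so a_4 = 2
7 = 1·5 + 2, so a_5 = 1
5 = 2·2 + 1, so a_6 = 2
2 = 2·1 + 0, so a_7 = 2

[9; 2, 14, 1, 2, 1, 2, 2]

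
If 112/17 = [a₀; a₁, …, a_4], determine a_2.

1

Repeatedly divide and take the remainder:
112 ÷ 17 → quotient 6, remainder 10
17 ÷ 10 → quotient 1, remainder 7
10 ÷ 7 → quotient 1, remainder 3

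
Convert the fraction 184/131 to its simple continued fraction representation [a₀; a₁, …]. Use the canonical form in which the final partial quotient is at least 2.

[1; 2, 2, 8, 3]

184 ÷ 131 → quotient 1, remainder 53
131 ÷ 53 → quotient 2, remainder 25
53 ÷ 25 → quotient 2, remainder 3
25 ÷ 3 → quotient 8, remainder 1
3 ÷ 1 → quotient 3, remainder 0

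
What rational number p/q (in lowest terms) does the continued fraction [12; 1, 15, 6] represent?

1255/97

Start with 6.
15 + 1/(6/1) = 15 + 1/6 = 91/6
1 + 1/(91/6) = 1 + 6/91 = 97/91
12 + 1/(97/91) = 12 + 91/97 = 1255/97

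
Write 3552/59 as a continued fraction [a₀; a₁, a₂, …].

3552 ÷ 59 → quotient 60, remainder 12
59 ÷ 12 → quotient 4, remainder 11
12 ÷ 11 → quotient 1, remainder 1
11 ÷ 1 → quotient 11, remainder 0

[60; 4, 1, 11]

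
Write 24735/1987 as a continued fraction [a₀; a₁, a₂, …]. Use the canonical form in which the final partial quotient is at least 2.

[12; 2, 4, 2, 1, 7, 1, 7]

24735 = 12·1987 + 891, so a_0 = 12
1987 = 2·891 + 205, so a_1 = 2
891 = 4·205 + 71, so a_2 = 4
205 = 2·71 + 63, so a_3 = 2
71 = 1·63 + 8, so a_4 = 1
63 = 7·8 + 7, so a_5 = 7
8 = 1·7 + 1, so a_6 = 1
7 = 7·1 + 0, so a_7 = 7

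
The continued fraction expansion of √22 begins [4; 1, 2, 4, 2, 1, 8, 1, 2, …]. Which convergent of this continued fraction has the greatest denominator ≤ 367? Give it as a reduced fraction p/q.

a_0 = 4: 4/1  (≤ bound)
a_1 = 1: 5/1  (≤ bound)
a_2 = 2: 14/3  (≤ bound)
a_3 = 4: 61/13  (≤ bound)
a_4 = 2: 136/29  (≤ bound)
a_5 = 1: 197/42  (≤ bound)
a_6 = 8: 1712/365  (≤ bound)
a_7 = 1: 1909/407  (> 367, stop)

1712/365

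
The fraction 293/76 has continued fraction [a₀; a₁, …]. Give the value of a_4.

10

293 ÷ 76 → quotient 3, remainder 65
76 ÷ 65 → quotient 1, remainder 11
65 ÷ 11 → quotient 5, remainder 10
11 ÷ 10 → quotient 1, remainder 1
10 ÷ 1 → quotient 10, remainder 0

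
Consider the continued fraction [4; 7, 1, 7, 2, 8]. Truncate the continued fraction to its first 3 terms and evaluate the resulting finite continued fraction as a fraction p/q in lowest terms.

33/8

Start with 1.
7 + 1/(1/1) = 7 + 1/1 = 8/1
4 + 1/(8/1) = 4 + 1/8 = 33/8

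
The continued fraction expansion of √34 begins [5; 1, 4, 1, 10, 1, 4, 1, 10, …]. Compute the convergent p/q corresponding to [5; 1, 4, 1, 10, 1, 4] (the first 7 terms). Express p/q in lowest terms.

Start with 4.
1 + 1/(4/1) = 1 + 1/4 = 5/4
10 + 1/(5/4) = 10 + 4/5 = 54/5
1 + 1/(54/5) = 1 + 5/54 = 59/54
4 + 1/(59/54) = 4 + 54/59 = 290/59
1 + 1/(290/59) = 1 + 59/290 = 349/290
5 + 1/(349/290) = 5 + 290/349 = 2035/349

2035/349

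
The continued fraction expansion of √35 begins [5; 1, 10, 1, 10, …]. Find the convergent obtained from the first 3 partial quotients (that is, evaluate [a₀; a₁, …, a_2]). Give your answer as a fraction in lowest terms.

65/11

Use the convergent recurrence hₖ = aₖ·hₖ₋₁ + hₖ₋₂ (and likewise for the denominators kₖ):
a_0 = 5: 5/1
a_1 = 1: 6/1
a_2 = 10: 65/11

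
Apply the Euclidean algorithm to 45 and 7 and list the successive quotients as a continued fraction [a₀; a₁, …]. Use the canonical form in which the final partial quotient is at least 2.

[6; 2, 3]

45 ÷ 7 → quotient 6, remainder 3
7 ÷ 3 → quotient 2, remainder 1
3 ÷ 1 → quotient 3, remainder 0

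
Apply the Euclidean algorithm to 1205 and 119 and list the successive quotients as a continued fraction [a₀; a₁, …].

[10; 7, 1, 14]

Run the Euclidean algorithm, recording each quotient:
1205 ÷ 119 → quotient 10, remainder 15
119 ÷ 15 → quotient 7, remainder 14
15 ÷ 14 → quotient 1, remainder 1
14 ÷ 1 → quotient 14, remainder 0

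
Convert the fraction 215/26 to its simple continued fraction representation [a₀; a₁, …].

[8; 3, 1, 2, 2]

215 ÷ 26 → quotient 8, remainder 7
26 ÷ 7 → quotient 3, remainder 5
7 ÷ 5 → quotient 1, remainder 2
5 ÷ 2 → quotient 2, remainder 1
2 ÷ 1 → quotient 2, remainder 0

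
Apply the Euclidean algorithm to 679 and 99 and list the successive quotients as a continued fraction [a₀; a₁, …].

[6; 1, 6, 14]

⌊679/99⌋ = 6, remainder 85
⌊99/85⌋ = 1, remainder 14
⌊85/14⌋ = 6, remainder 1
⌊14/1⌋ = 14, remainder 0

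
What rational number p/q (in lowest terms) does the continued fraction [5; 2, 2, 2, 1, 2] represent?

Compute successive convergents:
a_0 = 5: 5/1
a_1 = 2: 11/2
a_2 = 2: 27/5
a_3 = 2: 65/12
a_4 = 1: 92/17
a_5 = 2: 249/46

249/46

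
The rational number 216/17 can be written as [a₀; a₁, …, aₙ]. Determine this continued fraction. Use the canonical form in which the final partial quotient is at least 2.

Apply division with remainder until the remainder is 0:
216 = 12·17 + 12, so a_0 = 12
17 = 1·12 + 5, so a_1 = 1
12 = 2·5 + 2, so a_2 = 2
5 = 2·2 + 1, so a_3 = 2
2 = 2·1 + 0, so a_4 = 2

[12; 1, 2, 2, 2]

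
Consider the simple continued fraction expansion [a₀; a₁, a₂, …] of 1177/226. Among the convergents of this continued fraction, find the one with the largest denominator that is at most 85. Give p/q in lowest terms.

125/24

a_0 = 5: 5/1  (≤ bound)
a_1 = 4: 21/4  (≤ bound)
a_2 = 1: 26/5  (≤ bound)
a_3 = 4: 125/24  (≤ bound)
a_4 = 4: 526/101  (> 85, stop)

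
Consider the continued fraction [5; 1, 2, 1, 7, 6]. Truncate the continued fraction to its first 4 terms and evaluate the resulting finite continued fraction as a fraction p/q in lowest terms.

Build up convergents one term at a time:
a_0 = 5: 5/1
a_1 = 1: 6/1
a_2 = 2: 17/3
a_3 = 1: 23/4

23/4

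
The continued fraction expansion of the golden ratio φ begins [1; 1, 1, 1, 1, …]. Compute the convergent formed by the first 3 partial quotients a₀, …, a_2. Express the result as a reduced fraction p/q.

Build up convergents one term at a time:
a_0 = 1: 1/1
a_1 = 1: 2/1
a_2 = 1: 3/2

3/2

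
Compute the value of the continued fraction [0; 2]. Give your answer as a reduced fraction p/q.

Use the convergent recurrence hₖ = aₖ·hₖ₋₁ + hₖ₋₂ (and likewise for the denominators kₖ):
a_0 = 0: 0/1
a_1 = 2: 1/2

1/2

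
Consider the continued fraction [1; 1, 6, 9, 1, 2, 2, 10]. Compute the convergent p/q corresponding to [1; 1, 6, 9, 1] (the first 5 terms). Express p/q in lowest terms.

Start with 1.
9 + 1/(1/1) = 9 + 1/1 = 10/1
6 + 1/(10/1) = 6 + 1/10 = 61/10
1 + 1/(61/10) = 1 + 10/61 = 71/61
1 + 1/(71/61) = 1 + 61/71 = 132/71

132/71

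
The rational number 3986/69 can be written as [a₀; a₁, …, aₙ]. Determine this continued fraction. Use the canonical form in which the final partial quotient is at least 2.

Run the Euclidean algorithm, recording each quotient:
3986 = 57·69 + 53, so a_0 = 57
69 = 1·53 + 16, so a_1 = 1
53 = 3·16 + 5, so a_2 = 3
16 = 3·5 + 1, so a_3 = 3
5 = 5·1 + 0, so a_4 = 5

[57; 1, 3, 3, 5]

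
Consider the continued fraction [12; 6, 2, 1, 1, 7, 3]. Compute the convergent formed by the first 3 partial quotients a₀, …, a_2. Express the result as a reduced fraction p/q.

Work from the innermost term outward:
Start with 2.
6 + 1/(2/1) = 6 + 1/2 = 13/2
12 + 1/(13/2) = 12 + 2/13 = 158/13

158/13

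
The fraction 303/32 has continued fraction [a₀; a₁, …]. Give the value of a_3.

303 = 9·32 + 15, so a_0 = 9
32 = 2·15 + 2, so a_1 = 2
15 = 7·2 + 1, so a_2 = 7
2 = 2·1 + 0, so a_3 = 2

2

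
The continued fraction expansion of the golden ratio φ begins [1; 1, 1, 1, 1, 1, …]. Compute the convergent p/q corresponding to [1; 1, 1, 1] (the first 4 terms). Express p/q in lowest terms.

5/3

Use the convergent recurrence hₖ = aₖ·hₖ₋₁ + hₖ₋₂ (and likewise for the denominators kₖ):
a_0 = 1: 1/1
a_1 = 1: 2/1
a_2 = 1: 3/2
a_3 = 1: 5/3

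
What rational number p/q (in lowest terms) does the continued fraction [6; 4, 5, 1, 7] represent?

Start with 7.
1 + 1/(7/1) = 1 + 1/7 = 8/7
5 + 1/(8/7) = 5 + 7/8 = 47/8
4 + 1/(47/8) = 4 + 8/47 = 196/47
6 + 1/(196/47) = 6 + 47/196 = 1223/196

1223/196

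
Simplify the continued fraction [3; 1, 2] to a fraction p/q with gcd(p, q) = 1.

11/3

Start with 2.
1 + 1/(2/1) = 1 + 1/2 = 3/2
3 + 1/(3/2) = 3 + 2/3 = 11/3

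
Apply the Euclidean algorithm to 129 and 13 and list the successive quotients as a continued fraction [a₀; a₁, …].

⌊129/13⌋ = 9, remainder 12
⌊13/12⌋ = 1, remainder 1
⌊12/1⌋ = 12, remainder 0

[9; 1, 12]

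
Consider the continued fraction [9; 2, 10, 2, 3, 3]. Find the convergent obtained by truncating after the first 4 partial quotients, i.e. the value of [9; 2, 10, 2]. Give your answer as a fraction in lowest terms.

Collapse the nested fraction from the inside out:
Start with 2.
10 + 1/(2/1) = 10 + 1/2 = 21/2
2 + 1/(21/2) = 2 + 2/21 = 44/21
9 + 1/(44/21) = 9 + 21/44 = 417/44

417/44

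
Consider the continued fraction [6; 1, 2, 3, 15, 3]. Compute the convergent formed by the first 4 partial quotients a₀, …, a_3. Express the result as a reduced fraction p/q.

67/10

Use the convergent recurrence hₖ = aₖ·hₖ₋₁ + hₖ₋₂ (and likewise for the denominators kₖ):
a_0 = 6: 6/1
a_1 = 1: 7/1
a_2 = 2: 20/3
a_3 = 3: 67/10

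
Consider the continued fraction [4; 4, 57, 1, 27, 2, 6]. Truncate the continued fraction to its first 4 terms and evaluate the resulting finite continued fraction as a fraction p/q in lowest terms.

a_0 = 4: 4/1
a_1 = 4: 17/4
a_2 = 57: 973/229
a_3 = 1: 990/233

990/233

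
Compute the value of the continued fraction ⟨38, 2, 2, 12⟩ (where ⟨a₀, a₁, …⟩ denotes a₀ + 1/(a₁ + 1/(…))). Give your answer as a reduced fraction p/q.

Collapse the nested fraction from the inside out:
Start with 12.
2 + 1/(12/1) = 2 + 1/12 = 25/12
2 + 1/(25/12) = 2 + 12/25 = 62/25
38 + 1/(62/25) = 38 + 25/62 = 2381/62

2381/62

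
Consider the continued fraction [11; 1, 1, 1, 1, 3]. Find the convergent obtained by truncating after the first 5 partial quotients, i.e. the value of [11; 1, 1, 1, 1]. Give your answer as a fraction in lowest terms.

Start with 1.
1 + 1/(1/1) = 1 + 1/1 = 2/1
1 + 1/(2/1) = 1 + 1/2 = 3/2
1 + 1/(3/2) = 1 + 2/3 = 5/3
11 + 1/(5/3) = 11 + 3/5 = 58/5

58/5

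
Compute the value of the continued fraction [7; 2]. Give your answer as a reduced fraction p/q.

Use the convergent recurrence hₖ = aₖ·hₖ₋₁ + hₖ₋₂ (and likewise for the denominators kₖ):
a_0 = 7: 7/1
a_1 = 2: 15/2

15/2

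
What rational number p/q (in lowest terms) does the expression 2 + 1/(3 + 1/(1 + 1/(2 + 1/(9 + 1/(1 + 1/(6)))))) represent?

Start with 6.
1 + 1/(6/1) = 1 + 1/6 = 7/6
9 + 1/(7/6) = 9 + 6/7 = 69/7
2 + 1/(69/7) = 2 + 7/69 = 145/69
1 + 1/(145/69) = 1 + 69/145 = 214/145
3 + 1/(214/145) = 3 + 145/214 = 787/214
2 + 1/(787/214) = 2 + 214/787 = 1788/787

1788/787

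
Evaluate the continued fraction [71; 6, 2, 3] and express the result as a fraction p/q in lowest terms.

3202/45

Start with 3.
2 + 1/(3/1) = 2 + 1/3 = 7/3
6 + 1/(7/3) = 6 + 3/7 = 45/7
71 + 1/(45/7) = 71 + 7/45 = 3202/45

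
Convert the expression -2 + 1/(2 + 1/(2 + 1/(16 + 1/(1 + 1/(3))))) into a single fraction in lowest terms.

Use the convergent recurrence hₖ = aₖ·hₖ₋₁ + hₖ₋₂ (and likewise for the denominators kₖ):
a_0 = -2: -2/1
a_1 = 2: -3/2
a_2 = 2: -8/5
a_3 = 16: -131/82
a_4 = 1: -139/87
a_5 = 3: -548/343

-548/343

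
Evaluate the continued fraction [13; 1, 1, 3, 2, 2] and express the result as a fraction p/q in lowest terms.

529/39

a_0 = 13: 13/1
a_1 = 1: 14/1
a_2 = 1: 27/2
a_3 = 3: 95/7
a_4 = 2: 217/16
a_5 = 2: 529/39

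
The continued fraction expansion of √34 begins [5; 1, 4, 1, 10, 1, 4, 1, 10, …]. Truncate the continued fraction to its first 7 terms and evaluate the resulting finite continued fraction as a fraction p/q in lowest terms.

2035/349

Start with 4.
1 + 1/(4/1) = 1 + 1/4 = 5/4
10 + 1/(5/4) = 10 + 4/5 = 54/5
1 + 1/(54/5) = 1 + 5/54 = 59/54
4 + 1/(59/54) = 4 + 54/59 = 290/59
1 + 1/(290/59) = 1 + 59/290 = 349/290
5 + 1/(349/290) = 5 + 290/349 = 2035/349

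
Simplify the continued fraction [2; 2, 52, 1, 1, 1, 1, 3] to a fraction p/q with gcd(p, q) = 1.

4771/1912

Start with 3.
1 + 1/(3/1) = 1 + 1/3 = 4/3
1 + 1/(4/3) = 1 + 3/4 = 7/4
1 + 1/(7/4) = 1 + 4/7 = 11/7
1 + 1/(11/7) = 1 + 7/11 = 18/11
52 + 1/(18/11) = 52 + 11/18 = 947/18
2 + 1/(947/18) = 2 + 18/947 = 1912/947
2 + 1/(1912/947) = 2 + 947/1912 = 4771/1912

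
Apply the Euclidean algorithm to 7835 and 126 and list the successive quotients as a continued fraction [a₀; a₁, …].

[62; 5, 2, 11]

⌊7835/126⌋ = 62, remainder 23
⌊126/23⌋ = 5, remainder 11
⌊23/11⌋ = 2, remainder 1
⌊11/1⌋ = 11, remainder 0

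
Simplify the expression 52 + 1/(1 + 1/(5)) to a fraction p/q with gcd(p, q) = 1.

317/6

Starting at the tail and folding back:
Start with 5.
1 + 1/(5/1) = 1 + 1/5 = 6/5
52 + 1/(6/5) = 52 + 5/6 = 317/6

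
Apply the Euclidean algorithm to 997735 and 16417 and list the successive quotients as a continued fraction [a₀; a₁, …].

[60; 1, 3, 2, 3, 3, 12, 13]

997735 = 60·16417 + 12715, so a_0 = 60
16417 = 1·12715 + 3702, so a_1 = 1
12715 = 3·3702 + 1609, so a_2 = 3
3702 = 2·1609 + 484, so a_3 = 2
1609 = 3·484 + 157, so a_4 = 3
484 = 3·157 + 13, so a_5 = 3
157 = 12·13 + 1, so a_6 = 12
13 = 13·1 + 0, so a_7 = 13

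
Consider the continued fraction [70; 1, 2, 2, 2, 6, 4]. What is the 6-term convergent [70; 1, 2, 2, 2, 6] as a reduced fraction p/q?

7707/109

Build up convergents one term at a time:
a_0 = 70: 70/1
a_1 = 1: 71/1
a_2 = 2: 212/3
a_3 = 2: 495/7
a_4 = 2: 1202/17
a_5 = 6: 7707/109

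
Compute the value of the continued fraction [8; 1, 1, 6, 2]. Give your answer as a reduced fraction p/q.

239/28

a_0 = 8: 8/1
a_1 = 1: 9/1
a_2 = 1: 17/2
a_3 = 6: 111/13
a_4 = 2: 239/28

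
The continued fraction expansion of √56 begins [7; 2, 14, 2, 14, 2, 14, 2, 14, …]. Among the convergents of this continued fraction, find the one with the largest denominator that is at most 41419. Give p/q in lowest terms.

List convergents until the denominator exceeds the bound:
a_0 = 7: 7/1  (≤ bound)
a_1 = 2: 15/2  (≤ bound)
a_2 = 14: 217/29  (≤ bound)
a_3 = 2: 449/60  (≤ bound)
a_4 = 14: 6503/869  (≤ bound)
a_5 = 2: 13455/1798  (≤ bound)
a_6 = 14: 194873/26041  (≤ bound)
a_7 = 2: 403201/53880  (> 41419, stop)

194873/26041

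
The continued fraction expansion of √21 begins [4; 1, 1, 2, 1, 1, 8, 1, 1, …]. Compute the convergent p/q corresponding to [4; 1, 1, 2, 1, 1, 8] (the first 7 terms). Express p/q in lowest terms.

472/103

Start with 8.
1 + 1/(8/1) = 1 + 1/8 = 9/8
1 + 1/(9/8) = 1 + 8/9 = 17/9
2 + 1/(17/9) = 2 + 9/17 = 43/17
1 + 1/(43/17) = 1 + 17/43 = 60/43
1 + 1/(60/43) = 1 + 43/60 = 103/60
4 + 1/(103/60) = 4 + 60/103 = 472/103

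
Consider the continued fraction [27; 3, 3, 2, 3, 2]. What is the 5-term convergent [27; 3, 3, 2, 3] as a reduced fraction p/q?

2157/79

Compute successive convergents:
a_0 = 27: 27/1
a_1 = 3: 82/3
a_2 = 3: 273/10
a_3 = 2: 628/23
a_4 = 3: 2157/79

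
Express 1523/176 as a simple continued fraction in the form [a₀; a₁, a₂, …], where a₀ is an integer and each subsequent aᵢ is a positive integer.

Run the Euclidean algorithm, recording each quotient:
1523 ÷ 176 → quotient 8, remainder 115
176 ÷ 115 → quotient 1, remainder 61
115 ÷ 61 → quotient 1, remainder 54
61 ÷ 54 → quotient 1, remainder 7
54 ÷ 7 → quotient 7, remainder 5
7 ÷ 5 → quotient 1, remainder 2
5 ÷ 2 → quotient 2, remainder 1
2 ÷ 1 → quotient 2, remainder 0

[8; 1, 1, 1, 7, 1, 2, 2]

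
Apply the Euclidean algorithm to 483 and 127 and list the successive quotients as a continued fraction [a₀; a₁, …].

[3; 1, 4, 12, 2]

483 ÷ 127 → quotient 3, remainder 102
127 ÷ 102 → quotient 1, remainder 25
102 ÷ 25 → quotient 4, remainder 2
25 ÷ 2 → quotient 12, remainder 1
2 ÷ 1 → quotient 2, remainder 0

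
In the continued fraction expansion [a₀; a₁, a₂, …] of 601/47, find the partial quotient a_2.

3

Run the Euclidean algorithm, recording each quotient:
601 = 12·47 + 37, so a_0 = 12
47 = 1·37 + 10, so a_1 = 1
37 = 3·10 + 7, so a_2 = 3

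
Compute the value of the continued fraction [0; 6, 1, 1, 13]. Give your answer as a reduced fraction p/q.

27/176

a_0 = 0: 0/1
a_1 = 6: 1/6
a_2 = 1: 1/7
a_3 = 1: 2/13
a_4 = 13: 27/176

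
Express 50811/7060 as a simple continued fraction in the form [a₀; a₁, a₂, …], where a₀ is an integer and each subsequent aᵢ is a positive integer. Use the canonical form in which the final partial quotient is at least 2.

[7; 5, 13, 4, 26]

⌊50811/7060⌋ = 7, remainder 1391
⌊7060/1391⌋ = 5, remainder 105
⌊1391/105⌋ = 13, remainder 26
⌊105/26⌋ = 4, remainder 1
⌊26/1⌋ = 26, remainder 0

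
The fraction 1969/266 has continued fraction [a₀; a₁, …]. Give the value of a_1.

Apply division with remainder until the remainder is 0:
1969 = 7·266 + 107, so a_0 = 7
266 = 2·107 + 52, so a_1 = 2

2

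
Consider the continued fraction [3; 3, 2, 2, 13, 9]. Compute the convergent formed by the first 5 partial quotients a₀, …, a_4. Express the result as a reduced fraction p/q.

Work from the innermost term outward:
Start with 13.
2 + 1/(13/1) = 2 + 1/13 = 27/13
2 + 1/(27/13) = 2 + 13/27 = 67/27
3 + 1/(67/27) = 3 + 27/67 = 228/67
3 + 1/(228/67) = 3 + 67/228 = 751/228

751/228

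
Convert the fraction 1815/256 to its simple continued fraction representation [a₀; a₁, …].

⌊1815/256⌋ = 7, remainder 23
⌊256/23⌋ = 11, remainder 3
⌊23/3⌋ = 7, remainder 2
⌊3/2⌋ = 1, remainder 1
⌊2/1⌋ = 2, remainder 0

[7; 11, 7, 1, 2]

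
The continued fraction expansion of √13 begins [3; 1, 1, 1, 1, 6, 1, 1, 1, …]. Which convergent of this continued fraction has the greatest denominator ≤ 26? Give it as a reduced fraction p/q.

18/5

List convergents until the denominator exceeds the bound:
a_0 = 3: 3/1  (≤ bound)
a_1 = 1: 4/1  (≤ bound)
a_2 = 1: 7/2  (≤ bound)
a_3 = 1: 11/3  (≤ bound)
a_4 = 1: 18/5  (≤ bound)
a_5 = 6: 119/33  (> 26, stop)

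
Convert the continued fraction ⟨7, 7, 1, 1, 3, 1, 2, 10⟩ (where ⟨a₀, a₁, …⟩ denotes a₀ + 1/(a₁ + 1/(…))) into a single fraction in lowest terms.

Work from the innermost term outward:
Start with 10.
2 + 1/(10/1) = 2 + 1/10 = 21/10
1 + 1/(21/10) = 1 + 10/21 = 31/21
3 + 1/(31/21) = 3 + 21/31 = 114/31
1 + 1/(114/31) = 1 + 31/114 = 145/114
1 + 1/(145/114) = 1 + 114/145 = 259/145
7 + 1/(259/145) = 7 + 145/259 = 1958/259
7 + 1/(1958/259) = 7 + 259/1958 = 13965/1958

13965/1958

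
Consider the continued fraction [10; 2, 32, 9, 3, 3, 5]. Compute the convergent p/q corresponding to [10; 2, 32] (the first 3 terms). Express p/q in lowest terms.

682/65

Starting at the tail and folding back:
Start with 32.
2 + 1/(32/1) = 2 + 1/32 = 65/32
10 + 1/(65/32) = 10 + 32/65 = 682/65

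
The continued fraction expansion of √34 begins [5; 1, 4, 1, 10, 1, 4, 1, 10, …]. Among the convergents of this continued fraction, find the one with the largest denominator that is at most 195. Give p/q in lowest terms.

List convergents until the denominator exceeds the bound:
a_0 = 5: 5/1  (≤ bound)
a_1 = 1: 6/1  (≤ bound)
a_2 = 4: 29/5  (≤ bound)
a_3 = 1: 35/6  (≤ bound)
a_4 = 10: 379/65  (≤ bound)
a_5 = 1: 414/71  (≤ bound)
a_6 = 4: 2035/349  (> 195, stop)

414/71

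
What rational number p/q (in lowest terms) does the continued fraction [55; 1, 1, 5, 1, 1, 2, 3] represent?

11497/207

Starting at the tail and folding back:
Start with 3.
2 + 1/(3/1) = 2 + 1/3 = 7/3
1 + 1/(7/3) = 1 + 3/7 = 10/7
1 + 1/(10/7) = 1 + 7/10 = 17/10
5 + 1/(17/10) = 5 + 10/17 = 95/17
1 + 1/(95/17) = 1 + 17/95 = 112/95
1 + 1/(112/95) = 1 + 95/112 = 207/112
55 + 1/(207/112) = 55 + 112/207 = 11497/207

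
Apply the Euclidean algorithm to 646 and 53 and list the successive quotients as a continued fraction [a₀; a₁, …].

[12; 5, 3, 3]

646 = 12·53 + 10, so a_0 = 12
53 = 5·10 + 3, so a_1 = 5
10 = 3·3 + 1, so a_2 = 3
3 = 3·1 + 0, so a_3 = 3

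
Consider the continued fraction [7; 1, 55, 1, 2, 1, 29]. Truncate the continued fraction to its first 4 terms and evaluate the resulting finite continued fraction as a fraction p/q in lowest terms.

455/57

Build up convergents one term at a time:
a_0 = 7: 7/1
a_1 = 1: 8/1
a_2 = 55: 447/56
a_3 = 1: 455/57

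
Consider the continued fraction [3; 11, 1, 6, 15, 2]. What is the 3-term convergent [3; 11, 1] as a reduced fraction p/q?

Use the convergent recurrence hₖ = aₖ·hₖ₋₁ + hₖ₋₂ (and likewise for the denominators kₖ):
a_0 = 3: 3/1
a_1 = 11: 34/11
a_2 = 1: 37/12

37/12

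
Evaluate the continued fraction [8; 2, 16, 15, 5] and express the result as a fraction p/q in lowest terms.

21365/2518

Starting at the tail and folding back:
Start with 5.
15 + 1/(5/1) = 15 + 1/5 = 76/5
16 + 1/(76/5) = 16 + 5/76 = 1221/76
2 + 1/(1221/76) = 2 + 76/1221 = 2518/1221
8 + 1/(2518/1221) = 8 + 1221/2518 = 21365/2518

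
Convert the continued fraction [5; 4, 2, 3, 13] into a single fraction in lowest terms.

2153/412

Start with 13.
3 + 1/(13/1) = 3 + 1/13 = 40/13
2 + 1/(40/13) = 2 + 13/40 = 93/40
4 + 1/(93/40) = 4 + 40/93 = 412/93
5 + 1/(412/93) = 5 + 93/412 = 2153/412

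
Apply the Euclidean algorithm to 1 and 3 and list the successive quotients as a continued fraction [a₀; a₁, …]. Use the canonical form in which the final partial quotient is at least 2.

[0; 3]

1 ÷ 3 → quotient 0, remainder 1
3 ÷ 1 → quotient 3, remainder 0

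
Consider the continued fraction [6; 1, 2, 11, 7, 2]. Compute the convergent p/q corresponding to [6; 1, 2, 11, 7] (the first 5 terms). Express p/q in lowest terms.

a_0 = 6: 6/1
a_1 = 1: 7/1
a_2 = 2: 20/3
a_3 = 11: 227/34
a_4 = 7: 1609/241

1609/241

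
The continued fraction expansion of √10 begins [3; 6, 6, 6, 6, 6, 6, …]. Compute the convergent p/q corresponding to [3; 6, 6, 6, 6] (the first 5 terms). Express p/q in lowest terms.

Start with 6.
6 + 1/(6/1) = 6 + 1/6 = 37/6
6 + 1/(37/6) = 6 + 6/37 = 228/37
6 + 1/(228/37) = 6 + 37/228 = 1405/228
3 + 1/(1405/228) = 3 + 228/1405 = 4443/1405

4443/1405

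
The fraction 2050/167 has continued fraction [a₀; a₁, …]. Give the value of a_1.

3

2050 = 12·167 + 46, so a_0 = 12
167 = 3·46 + 29, so a_1 = 3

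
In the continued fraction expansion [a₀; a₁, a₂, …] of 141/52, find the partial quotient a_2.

Run the Euclidean algorithm, recording each quotient:
141 = 2·52 + 37, so a_0 = 2
52 = 1·37 + 15, so a_1 = 1
37 = 2·15 + 7, so a_2 = 2

2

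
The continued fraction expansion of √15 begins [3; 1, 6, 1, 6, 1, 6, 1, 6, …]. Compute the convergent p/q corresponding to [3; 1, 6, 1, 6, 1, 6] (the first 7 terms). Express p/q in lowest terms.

1677/433

a_0 = 3: 3/1
a_1 = 1: 4/1
a_2 = 6: 27/7
a_3 = 1: 31/8
a_4 = 6: 213/55
a_5 = 1: 244/63
a_6 = 6: 1677/433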